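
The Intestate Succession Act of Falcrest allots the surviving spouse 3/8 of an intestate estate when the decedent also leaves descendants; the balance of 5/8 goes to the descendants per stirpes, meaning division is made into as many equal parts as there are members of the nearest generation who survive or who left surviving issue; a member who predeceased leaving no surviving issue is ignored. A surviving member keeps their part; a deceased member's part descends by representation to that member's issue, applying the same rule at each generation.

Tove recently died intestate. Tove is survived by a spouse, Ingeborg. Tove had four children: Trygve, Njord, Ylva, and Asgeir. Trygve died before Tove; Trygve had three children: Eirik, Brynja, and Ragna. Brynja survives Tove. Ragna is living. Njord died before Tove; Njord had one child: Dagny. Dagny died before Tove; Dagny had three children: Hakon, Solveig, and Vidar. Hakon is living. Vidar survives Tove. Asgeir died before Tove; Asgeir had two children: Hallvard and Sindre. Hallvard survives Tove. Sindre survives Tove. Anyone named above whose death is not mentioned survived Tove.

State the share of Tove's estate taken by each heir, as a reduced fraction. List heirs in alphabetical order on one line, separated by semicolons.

Brynja 5/96; Eirik 5/96; Hakon 5/96; Hallvard 5/64; Ingeborg 3/8; Ragna 5/96; Sindre 5/64; Solveig 5/96; Vidar 5/96; Ylva 5/32

Ingeborg, as surviving spouse, takes 3/8.
The remaining 5/8 passes to Tove's descendants per stirpes.
The 5/8 is divided into 4 equal shares of 5/32 among Trygve, Njord, Ylva, Asgeir.
Trygve predeceased; the 5/32 allotted to Trygve's branch passes to Trygve's issue by representation.
The 5/32 is divided into 3 equal shares of 5/96 among Eirik, Brynja, Ragna.
Eirik is living and takes 5/96.
Brynja is living and takes 5/96.
Ragna is living and takes 5/96.
Njord predeceased; the 5/32 allotted to Njord's branch passes to Njord's issue by representation.
Dagny's line is the sole branch at this level, so the full 5/32 passes to Dagny's issue by representation.
The 5/32 is divided into 3 equal shares of 5/96 among Hakon, Solveig, Vidar.
Hakon is living and takes 5/96.
Solveig is living and takes 5/96.
Vidar is living and takes 5/96.
Ylva is living and takes 5/32.
Asgeir predeceased; the 5/32 allotted to Asgeir's branch passes to Asgeir's issue by representation.
The 5/32 is divided into 2 equal shares of 5/64 among Hallvard, Sindre.
Hallvard is living and takes 5/64.
Sindre is living and takes 5/64.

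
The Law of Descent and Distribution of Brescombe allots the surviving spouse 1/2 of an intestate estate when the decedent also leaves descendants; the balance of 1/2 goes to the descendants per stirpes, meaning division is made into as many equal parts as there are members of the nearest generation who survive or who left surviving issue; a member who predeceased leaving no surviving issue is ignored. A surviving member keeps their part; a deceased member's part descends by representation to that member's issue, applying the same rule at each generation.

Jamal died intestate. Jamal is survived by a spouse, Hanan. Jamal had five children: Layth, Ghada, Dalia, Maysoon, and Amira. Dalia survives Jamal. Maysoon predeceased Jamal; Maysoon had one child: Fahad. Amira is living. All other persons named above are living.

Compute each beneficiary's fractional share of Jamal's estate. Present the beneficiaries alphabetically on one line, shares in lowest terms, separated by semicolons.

Amira 1/10; Dalia 1/10; Fahad 1/10; Ghada 1/10; Hanan 1/2; Layth 1/10

Hanan, as surviving spouse, takes 1/2.
The remaining 1/2 passes to Jamal's descendants per stirpes.
The 1/2 is divided into 5 equal shares of 1/10 among Layth, Ghada, Dalia, Maysoon, Amira.
Layth is living and takes 1/10.
Ghada is living and takes 1/10.
Dalia is living and takes 1/10.
Maysoon predeceased; the 1/10 allotted to Maysoon's branch passes to Maysoon's issue by representation.
Fahad is the sole taker at this level and receives the full 1/10.
Amira is living and takes 1/10.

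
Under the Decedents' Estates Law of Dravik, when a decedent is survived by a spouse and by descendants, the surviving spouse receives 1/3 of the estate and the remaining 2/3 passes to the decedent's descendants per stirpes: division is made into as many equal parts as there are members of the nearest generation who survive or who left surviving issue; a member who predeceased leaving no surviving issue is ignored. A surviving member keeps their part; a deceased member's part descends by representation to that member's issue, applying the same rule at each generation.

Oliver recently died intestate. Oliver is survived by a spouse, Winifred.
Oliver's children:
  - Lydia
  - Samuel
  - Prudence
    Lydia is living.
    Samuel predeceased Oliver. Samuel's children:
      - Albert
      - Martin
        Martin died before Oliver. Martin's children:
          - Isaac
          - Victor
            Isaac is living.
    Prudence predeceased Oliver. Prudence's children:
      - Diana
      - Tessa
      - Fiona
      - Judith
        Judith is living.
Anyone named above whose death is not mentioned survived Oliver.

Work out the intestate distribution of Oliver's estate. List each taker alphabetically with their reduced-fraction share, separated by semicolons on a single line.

Winifred, as surviving spouse, takes 1/3.
The remaining 2/3 passes to Oliver's descendants per stirpes.
The 2/3 is divided into 3 equal shares of 2/9 among Lydia, Samuel, Prudence.
Lydia is living and takes 2/9.
Samuel predeceased; the 2/9 allotted to Samuel's branch passes to Samuel's issue by representation.
The 2/9 is divided into 2 equal shares of 1/9 among Albert, Martin.
Albert is living and takes 1/9.
Martin predeceased; the 1/9 allotted to Martin's branch passes to Martin's issue by representation.
The 1/9 is divided into 2 equal shares of 1/18 among Isaac, Victor.
Isaac is living and takes 1/18.
Victor is living and takes 1/18.
Prudence predeceased; the 2/9 allotted to Prudence's branch passes to Prudence's issue by representation.
The 2/9 is divided into 4 equal shares of 1/18 among Diana, Tessa, Fiona, Judith.
Diana is living and takes 1/18.
Tessa is living and takes 1/18.
Fiona is living and takes 1/18.
Judith is living and takes 1/18.

Albert 1/9; Diana 1/18; Fiona 1/18; Isaac 1/18; Judith 1/18; Lydia 2/9; Tessa 1/18; Victor 1/18; Winifred 1/3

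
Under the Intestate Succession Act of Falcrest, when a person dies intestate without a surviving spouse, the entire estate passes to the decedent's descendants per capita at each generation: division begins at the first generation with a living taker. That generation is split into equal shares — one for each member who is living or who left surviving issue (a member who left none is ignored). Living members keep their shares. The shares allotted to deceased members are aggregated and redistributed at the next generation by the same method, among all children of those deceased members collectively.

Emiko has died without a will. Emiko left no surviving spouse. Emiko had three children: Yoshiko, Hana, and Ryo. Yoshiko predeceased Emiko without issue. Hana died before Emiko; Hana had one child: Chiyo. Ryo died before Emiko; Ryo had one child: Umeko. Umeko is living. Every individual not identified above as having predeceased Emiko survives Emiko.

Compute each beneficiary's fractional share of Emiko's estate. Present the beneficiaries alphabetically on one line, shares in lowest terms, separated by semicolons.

There is no surviving spouse, so the entire estate passes to Emiko's descendants per capita at each generation.
No one at generation 1 (Hana, Ryo) is living; moving to the next generation.
At generation 2 (Chiyo, Umeko) there are 2 shares of (1)/2 = 1/2 each.
Living: Chiyo and Umeko — each takes 1/2.

Chiyo 1/2; Umeko 1/2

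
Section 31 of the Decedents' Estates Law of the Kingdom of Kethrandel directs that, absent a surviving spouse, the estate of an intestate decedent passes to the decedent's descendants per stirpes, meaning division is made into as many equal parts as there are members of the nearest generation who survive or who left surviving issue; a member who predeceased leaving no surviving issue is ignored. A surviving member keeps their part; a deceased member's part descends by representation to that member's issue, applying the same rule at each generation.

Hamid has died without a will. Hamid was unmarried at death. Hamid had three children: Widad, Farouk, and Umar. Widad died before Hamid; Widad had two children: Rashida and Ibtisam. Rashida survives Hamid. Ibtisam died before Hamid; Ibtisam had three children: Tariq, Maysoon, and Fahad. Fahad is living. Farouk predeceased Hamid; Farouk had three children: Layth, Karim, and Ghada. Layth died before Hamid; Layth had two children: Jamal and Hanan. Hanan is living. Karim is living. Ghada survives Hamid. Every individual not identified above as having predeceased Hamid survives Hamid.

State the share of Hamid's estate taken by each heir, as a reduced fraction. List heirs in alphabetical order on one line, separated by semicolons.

Fahad 1/18; Ghada 1/9; Hanan 1/18; Jamal 1/18; Karim 1/9; Maysoon 1/18; Rashida 1/6; Tariq 1/18; Umar 1/3

There is no surviving spouse, so the entire estate passes to Hamid's descendants per stirpes.
The estate is divided into 3 equal shares of 1/3 among Widad, Farouk, Umar.
Widad predeceased; the 1/3 allotted to Widad's branch passes to Widad's issue by representation.
The 1/3 is divided into 2 equal shares of 1/6 among Rashida, Ibtisam.
Rashida is living and takes 1/6.
Ibtisam predeceased; the 1/6 allotted to Ibtisam's branch passes to Ibtisam's issue by representation.
The 1/6 is divided into 3 equal shares of 1/18 among Tariq, Maysoon, Fahad.
Tariq is living and takes 1/18.
Maysoon is living and takes 1/18.
Fahad is living and takes 1/18.
Farouk predeceased; the 1/3 allotted to Farouk's branch passes to Farouk's issue by representation.
The 1/3 is divided into 3 equal shares of 1/9 among Layth, Karim, Ghada.
Layth predeceased; the 1/9 allotted to Layth's branch passes to Layth's issue by representation.
The 1/9 is divided into 2 equal shares of 1/18 among Jamal, Hanan.
Jamal is living and takes 1/18.
Hanan is living and takes 1/18.
Karim is living and takes 1/9.
Ghada is living and takes 1/9.
Umar is living and takes 1/3.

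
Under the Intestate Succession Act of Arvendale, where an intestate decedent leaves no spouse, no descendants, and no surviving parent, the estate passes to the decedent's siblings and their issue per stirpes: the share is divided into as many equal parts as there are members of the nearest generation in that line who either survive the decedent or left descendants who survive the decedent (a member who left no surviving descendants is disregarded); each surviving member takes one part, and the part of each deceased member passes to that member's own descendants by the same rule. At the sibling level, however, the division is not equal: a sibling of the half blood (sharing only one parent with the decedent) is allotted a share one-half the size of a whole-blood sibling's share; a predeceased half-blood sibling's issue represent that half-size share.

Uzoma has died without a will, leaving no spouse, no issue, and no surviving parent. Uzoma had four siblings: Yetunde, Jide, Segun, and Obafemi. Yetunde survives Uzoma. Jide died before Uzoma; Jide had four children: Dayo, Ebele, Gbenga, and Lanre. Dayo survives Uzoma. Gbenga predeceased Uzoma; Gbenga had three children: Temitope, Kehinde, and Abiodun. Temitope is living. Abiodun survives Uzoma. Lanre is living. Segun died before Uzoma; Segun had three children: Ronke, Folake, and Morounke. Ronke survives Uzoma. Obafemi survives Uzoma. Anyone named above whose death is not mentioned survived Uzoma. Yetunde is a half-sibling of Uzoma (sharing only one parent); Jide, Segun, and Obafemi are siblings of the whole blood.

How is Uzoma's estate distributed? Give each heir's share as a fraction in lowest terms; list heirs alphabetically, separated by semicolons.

Abiodun 1/42; Dayo 1/14; Ebele 1/14; Folake 2/21; Kehinde 1/42; Lanre 1/14; Morounke 2/21; Obafemi 2/7; Ronke 2/21; Temitope 1/42; Yetunde 1/7

No spouse, descendants, or parent survives, so the estate passes to Uzoma's siblings per stirpes.
Half-blood siblings count for one-half the weight of whole-blood siblings at the initial division.
Dividing 1 in proportion to weights (total weight 7/2): Yetunde (weight 1/2) → 1/7; Jide (weight 1) → 2/7; Segun (weight 1) → 2/7; Obafemi (weight 1) → 2/7.
Yetunde is living and takes 1/7.
Jide predeceased; the 2/7 allotted to Jide's branch passes to Jide's issue by representation.
The 2/7 is divided into 4 equal shares of 1/14 among Dayo, Ebele, Gbenga, Lanre.
Dayo is living and takes 1/14.
Ebele is living and takes 1/14.
Gbenga predeceased; the 1/14 allotted to Gbenga's branch passes to Gbenga's issue by representation.
The 1/14 is divided into 3 equal shares of 1/42 among Temitope, Kehinde, Abiodun.
Temitope is living and takes 1/42.
Kehinde is living and takes 1/42.
Abiodun is living and takes 1/42.
Lanre is living and takes 1/14.
Segun predeceased; the 2/7 allotted to Segun's branch passes to Segun's issue by representation.
The 2/7 is divided into 3 equal shares of 2/21 among Ronke, Folake, Morounke.
Ronke is living and takes 2/21.
Folake is living and takes 2/21.
Morounke is living and takes 2/21.
Obafemi is living and takes 2/7.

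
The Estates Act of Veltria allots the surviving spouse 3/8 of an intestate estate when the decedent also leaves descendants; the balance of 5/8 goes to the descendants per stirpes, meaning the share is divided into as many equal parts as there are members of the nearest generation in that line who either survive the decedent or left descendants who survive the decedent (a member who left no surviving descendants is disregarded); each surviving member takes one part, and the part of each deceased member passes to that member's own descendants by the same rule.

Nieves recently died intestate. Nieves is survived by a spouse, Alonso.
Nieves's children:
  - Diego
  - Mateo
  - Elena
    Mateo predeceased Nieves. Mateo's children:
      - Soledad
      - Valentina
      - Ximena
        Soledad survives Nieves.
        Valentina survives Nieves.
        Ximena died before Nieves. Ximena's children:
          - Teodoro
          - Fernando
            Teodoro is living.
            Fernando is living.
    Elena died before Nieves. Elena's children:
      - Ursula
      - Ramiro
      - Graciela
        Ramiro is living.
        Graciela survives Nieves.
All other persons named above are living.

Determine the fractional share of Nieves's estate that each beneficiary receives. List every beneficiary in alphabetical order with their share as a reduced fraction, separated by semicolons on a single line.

Alonso, as surviving spouse, takes 3/8.
The remaining 5/8 passes to Nieves's descendants per stirpes.
The 5/8 is divided into 3 equal shares of 5/24 among Diego, Mateo, Elena.
Diego is living and takes 5/24.
Mateo predeceased; the 5/24 allotted to Mateo's branch passes to Mateo's issue by representation.
The 5/24 is divided into 3 equal shares of 5/72 among Soledad, Valentina, Ximena.
Soledad is living and takes 5/72.
Valentina is living and takes 5/72.
Ximena predeceased; the 5/72 allotted to Ximena's branch passes to Ximena's issue by representation.
The 5/72 is divided into 2 equal shares of 5/144 among Teodoro, Fernando.
Teodoro is living and takes 5/144.
Fernando is living and takes 5/144.
Elena predeceased; the 5/24 allotted to Elena's branch passes to Elena's issue by representation.
The 5/24 is divided into 3 equal shares of 5/72 among Ursula, Ramiro, Graciela.
Ursula is living and takes 5/72.
Ramiro is living and takes 5/72.
Graciela is living and takes 5/72.

Alonso 3/8; Diego 5/24; Fernando 5/144; Graciela 5/72; Ramiro 5/72; Soledad 5/72; Teodoro 5/144; Ursula 5/72; Valentina 5/72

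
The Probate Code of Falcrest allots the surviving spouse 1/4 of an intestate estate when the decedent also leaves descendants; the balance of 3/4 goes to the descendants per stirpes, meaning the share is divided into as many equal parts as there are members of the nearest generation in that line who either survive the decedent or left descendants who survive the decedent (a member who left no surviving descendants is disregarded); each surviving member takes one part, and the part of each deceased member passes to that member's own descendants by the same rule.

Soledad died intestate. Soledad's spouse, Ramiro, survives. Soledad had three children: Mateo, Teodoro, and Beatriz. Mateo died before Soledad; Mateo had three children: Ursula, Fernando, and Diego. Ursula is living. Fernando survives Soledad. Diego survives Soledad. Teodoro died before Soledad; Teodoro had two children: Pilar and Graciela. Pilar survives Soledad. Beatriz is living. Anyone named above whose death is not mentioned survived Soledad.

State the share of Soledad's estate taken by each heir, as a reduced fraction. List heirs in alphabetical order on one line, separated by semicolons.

Beatriz 1/4; Diego 1/12; Fernando 1/12; Graciela 1/8; Pilar 1/8; Ramiro 1/4; Ursula 1/12

Ramiro, as surviving spouse, takes 1/4.
The remaining 3/4 passes to Soledad's descendants per stirpes.
The 3/4 is divided into 3 equal shares of 1/4 among Mateo, Teodoro, Beatriz.
Mateo predeceased; the 1/4 allotted to Mateo's branch passes to Mateo's issue by representation.
The 1/4 is divided into 3 equal shares of 1/12 among Ursula, Fernando, Diego.
Ursula is living and takes 1/12.
Fernando is living and takes 1/12.
Diego is living and takes 1/12.
Teodoro predeceased; the 1/4 allotted to Teodoro's branch passes to Teodoro's issue by representation.
The 1/4 is divided into 2 equal shares of 1/8 among Pilar, Graciela.
Pilar is living and takes 1/8.
Graciela is living and takes 1/8.
Beatriz is living and takes 1/4.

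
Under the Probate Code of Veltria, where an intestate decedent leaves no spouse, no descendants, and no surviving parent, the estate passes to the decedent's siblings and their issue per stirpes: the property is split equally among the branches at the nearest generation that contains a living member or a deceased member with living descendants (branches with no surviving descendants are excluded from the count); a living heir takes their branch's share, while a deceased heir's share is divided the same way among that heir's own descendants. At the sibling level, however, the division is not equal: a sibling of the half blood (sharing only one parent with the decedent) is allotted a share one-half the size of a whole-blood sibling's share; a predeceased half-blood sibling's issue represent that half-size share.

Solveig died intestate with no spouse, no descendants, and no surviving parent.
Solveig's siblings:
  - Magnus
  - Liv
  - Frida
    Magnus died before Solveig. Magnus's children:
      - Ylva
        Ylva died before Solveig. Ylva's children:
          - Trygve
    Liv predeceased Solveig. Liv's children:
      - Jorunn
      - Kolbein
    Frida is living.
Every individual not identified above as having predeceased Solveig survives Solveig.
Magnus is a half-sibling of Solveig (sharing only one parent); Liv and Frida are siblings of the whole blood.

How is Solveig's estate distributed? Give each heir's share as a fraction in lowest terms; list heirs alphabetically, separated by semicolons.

Frida 2/5; Jorunn 1/5; Kolbein 1/5; Trygve 1/5

No spouse, descendants, or parent survives, so the estate passes to Solveig's siblings per stirpes.
Half-blood siblings count for one-half the weight of whole-blood siblings at the initial division.
Dividing 1 in proportion to weights (total weight 5/2): Magnus (weight 1/2) → 1/5; Liv (weight 1) → 2/5; Frida (weight 1) → 2/5.
Magnus predeceased; the 1/5 allotted to Magnus's branch passes to Magnus's issue by representation.
Ylva's line is the sole branch at this level, so the full 1/5 passes to Ylva's issue by representation.
Trygve is the sole taker at this level and receives the full 1/5.
Liv predeceased; the 2/5 allotted to Liv's branch passes to Liv's issue by representation.
The 2/5 is divided into 2 equal shares of 1/5 among Jorunn, Kolbein.
Jorunn is living and takes 1/5.
Kolbein is living and takes 1/5.
Frida is living and takes 2/5.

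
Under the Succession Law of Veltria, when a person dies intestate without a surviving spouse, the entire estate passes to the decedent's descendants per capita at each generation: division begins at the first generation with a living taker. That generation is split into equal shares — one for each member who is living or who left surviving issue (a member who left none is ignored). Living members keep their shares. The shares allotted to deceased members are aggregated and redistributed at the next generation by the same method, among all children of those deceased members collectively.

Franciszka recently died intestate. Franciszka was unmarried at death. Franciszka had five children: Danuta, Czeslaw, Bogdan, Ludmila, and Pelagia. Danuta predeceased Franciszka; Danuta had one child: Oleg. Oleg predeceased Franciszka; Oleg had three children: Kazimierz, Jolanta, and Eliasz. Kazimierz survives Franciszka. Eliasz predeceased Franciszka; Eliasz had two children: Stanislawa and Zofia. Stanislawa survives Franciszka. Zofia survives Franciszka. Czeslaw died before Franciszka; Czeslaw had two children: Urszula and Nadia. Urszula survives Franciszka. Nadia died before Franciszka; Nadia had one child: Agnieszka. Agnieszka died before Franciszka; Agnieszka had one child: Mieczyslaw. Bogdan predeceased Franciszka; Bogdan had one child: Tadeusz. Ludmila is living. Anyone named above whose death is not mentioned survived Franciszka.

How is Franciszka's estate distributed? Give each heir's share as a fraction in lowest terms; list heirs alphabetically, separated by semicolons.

Jolanta 3/40; Kazimierz 3/40; Ludmila 1/5; Mieczyslaw 1/20; Pelagia 1/5; Stanislawa 1/20; Tadeusz 3/20; Urszula 3/20; Zofia 1/20

There is no surviving spouse, so the entire estate passes to Franciszka's descendants per capita at each generation.
At generation 1 (Danuta, Czeslaw, Bogdan, Ludmila, Pelagia) there are 5 shares of (1)/5 = 1/5 each.
Living: Ludmila and Pelagia — each takes 1/5.
Deceased: Danuta, Czeslaw, and Bogdan. Their combined 3/5 is pooled and carried to generation 2.
At generation 2 (Oleg, Urszula, Nadia, Tadeusz) there are 4 shares of (3/5)/4 = 3/20 each.
Living: Urszula and Tadeusz — each takes 3/20.
Deceased: Oleg and Nadia. Their combined 3/10 is pooled and carried to generation 3.
At generation 3 (Kazimierz, Jolanta, Eliasz, Agnieszka) there are 4 shares of (3/10)/4 = 3/40 each.
Living: Kazimierz and Jolanta — each takes 3/40.
Deceased: Eliasz and Agnieszka. Their combined 3/20 is pooled and carried to generation 4.
At generation 4 (Stanislawa, Zofia, Mieczyslaw) there are 3 shares of (3/20)/3 = 1/20 each.
Living: Stanislawa, Zofia, and Mieczyslaw — each takes 1/20.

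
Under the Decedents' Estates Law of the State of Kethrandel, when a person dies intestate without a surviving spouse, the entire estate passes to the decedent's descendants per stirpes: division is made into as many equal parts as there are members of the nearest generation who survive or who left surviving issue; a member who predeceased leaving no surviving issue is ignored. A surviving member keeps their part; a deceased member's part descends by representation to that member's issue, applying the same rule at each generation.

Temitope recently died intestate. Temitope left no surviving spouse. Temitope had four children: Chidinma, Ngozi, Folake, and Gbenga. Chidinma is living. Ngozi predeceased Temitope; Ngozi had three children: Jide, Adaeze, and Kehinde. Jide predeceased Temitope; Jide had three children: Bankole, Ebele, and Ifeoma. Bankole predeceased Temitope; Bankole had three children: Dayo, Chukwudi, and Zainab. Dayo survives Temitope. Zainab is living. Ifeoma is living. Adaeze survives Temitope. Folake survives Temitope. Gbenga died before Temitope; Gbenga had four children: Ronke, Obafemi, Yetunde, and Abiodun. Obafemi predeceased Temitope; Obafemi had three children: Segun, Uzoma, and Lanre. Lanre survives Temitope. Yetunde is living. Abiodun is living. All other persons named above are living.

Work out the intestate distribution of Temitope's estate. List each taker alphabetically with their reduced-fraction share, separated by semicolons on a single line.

Abiodun 1/16; Adaeze 1/12; Chidinma 1/4; Chukwudi 1/108; Dayo 1/108; Ebele 1/36; Folake 1/4; Ifeoma 1/36; Kehinde 1/12; Lanre 1/48; Ronke 1/16; Segun 1/48; Uzoma 1/48; Yetunde 1/16; Zainab 1/108

There is no surviving spouse, so the entire estate passes to Temitope's descendants per stirpes.
The estate is divided into 4 equal shares of 1/4 among Chidinma, Ngozi, Folake, Gbenga.
Chidinma is living and takes 1/4.
Ngozi predeceased; the 1/4 allotted to Ngozi's branch passes to Ngozi's issue by representation.
The 1/4 is divided into 3 equal shares of 1/12 among Jide, Adaeze, Kehinde.
Jide predeceased; the 1/12 allotted to Jide's branch passes to Jide's issue by representation.
The 1/12 is divided into 3 equal shares of 1/36 among Bankole, Ebele, Ifeoma.
Bankole predeceased; the 1/36 allotted to Bankole's branch passes to Bankole's issue by representation.
The 1/36 is divided into 3 equal shares of 1/108 among Dayo, Chukwudi, Zainab.
Dayo is living and takes 1/108.
Chukwudi is living and takes 1/108.
Zainab is living and takes 1/108.
Ebele is living and takes 1/36.
Ifeoma is living and takes 1/36.
Adaeze is living and takes 1/12.
Kehinde is living and takes 1/12.
Folake is living and takes 1/4.
Gbenga predeceased; the 1/4 allotted to Gbenga's branch passes to Gbenga's issue by representation.
The 1/4 is divided into 4 equal shares of 1/16 among Ronke, Obafemi, Yetunde, Abiodun.
Ronke is living and takes 1/16.
Obafemi predeceased; the 1/16 allotted to Obafemi's branch passes to Obafemi's issue by representation.
The 1/16 is divided into 3 equal shares of 1/48 among Segun, Uzoma, Lanre.
Segun is living and takes 1/48.
Uzoma is living and takes 1/48.
Lanre is living and takes 1/48.
Yetunde is living and takes 1/16.
Abiodun is living and takes 1/16.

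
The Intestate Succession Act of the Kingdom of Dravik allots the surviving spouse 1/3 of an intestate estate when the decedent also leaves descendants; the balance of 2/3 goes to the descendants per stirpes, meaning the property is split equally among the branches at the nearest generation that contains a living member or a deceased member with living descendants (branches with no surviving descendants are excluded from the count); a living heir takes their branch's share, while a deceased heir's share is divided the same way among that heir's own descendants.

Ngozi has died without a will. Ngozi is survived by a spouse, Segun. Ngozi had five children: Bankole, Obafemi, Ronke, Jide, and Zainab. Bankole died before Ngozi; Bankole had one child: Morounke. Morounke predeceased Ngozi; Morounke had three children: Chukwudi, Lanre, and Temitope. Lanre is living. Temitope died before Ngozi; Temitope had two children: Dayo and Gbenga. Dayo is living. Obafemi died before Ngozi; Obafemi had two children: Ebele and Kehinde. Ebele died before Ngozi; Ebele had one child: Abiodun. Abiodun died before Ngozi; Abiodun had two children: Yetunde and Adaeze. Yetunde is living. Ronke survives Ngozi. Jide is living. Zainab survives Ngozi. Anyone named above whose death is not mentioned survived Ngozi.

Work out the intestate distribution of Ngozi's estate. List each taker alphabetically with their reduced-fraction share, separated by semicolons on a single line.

Adaeze 1/30; Chukwudi 2/45; Dayo 1/45; Gbenga 1/45; Jide 2/15; Kehinde 1/15; Lanre 2/45; Ronke 2/15; Segun 1/3; Yetunde 1/30; Zainab 2/15

Segun, as surviving spouse, takes 1/3.
The remaining 2/3 passes to Ngozi's descendants per stirpes.
The 2/3 is divided into 5 equal shares of 2/15 among Bankole, Obafemi, Ronke, Jide, Zainab.
Bankole predeceased; the 2/15 allotted to Bankole's branch passes to Bankole's issue by representation.
Morounke's line is the sole branch at this level, so the full 2/15 passes to Morounke's issue by representation.
The 2/15 is divided into 3 equal shares of 2/45 among Chukwudi, Lanre, Temitope.
Chukwudi is living and takes 2/45.
Lanre is living and takes 2/45.
Temitope predeceased; the 2/45 allotted to Temitope's branch passes to Temitope's issue by representation.
The 2/45 is divided into 2 equal shares of 1/45 among Dayo, Gbenga.
Dayo is living and takes 1/45.
Gbenga is living and takes 1/45.
Obafemi predeceased; the 2/15 allotted to Obafemi's branch passes to Obafemi's issue by representation.
The 2/15 is divided into 2 equal shares of 1/15 among Ebele, Kehinde.
Ebele predeceased; the 1/15 allotted to Ebele's branch passes to Ebele's issue by representation.
Abiodun's line is the sole branch at this level, so the full 1/15 passes to Abiodun's issue by representation.
The 1/15 is divided into 2 equal shares of 1/30 among Yetunde, Adaeze.
Yetunde is living and takes 1/30.
Adaeze is living and takes 1/30.
Kehinde is living and takes 1/15.
Ronke is living and takes 2/15.
Jide is living and takes 2/15.
Zainab is living and takes 2/15.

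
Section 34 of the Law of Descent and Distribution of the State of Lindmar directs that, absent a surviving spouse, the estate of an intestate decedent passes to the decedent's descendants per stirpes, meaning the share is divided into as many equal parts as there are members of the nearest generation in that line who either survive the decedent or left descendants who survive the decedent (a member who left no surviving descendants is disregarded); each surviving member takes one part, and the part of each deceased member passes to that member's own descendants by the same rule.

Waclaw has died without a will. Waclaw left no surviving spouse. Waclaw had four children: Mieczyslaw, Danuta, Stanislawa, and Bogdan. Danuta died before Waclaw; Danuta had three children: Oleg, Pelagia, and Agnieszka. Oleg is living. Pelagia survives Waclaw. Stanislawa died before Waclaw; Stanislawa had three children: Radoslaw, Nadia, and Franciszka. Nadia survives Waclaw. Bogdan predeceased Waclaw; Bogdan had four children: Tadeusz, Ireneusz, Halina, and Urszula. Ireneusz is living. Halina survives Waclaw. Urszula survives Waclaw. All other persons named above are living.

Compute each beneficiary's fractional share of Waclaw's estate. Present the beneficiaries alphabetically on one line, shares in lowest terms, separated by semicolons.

Agnieszka 1/12; Franciszka 1/12; Halina 1/16; Ireneusz 1/16; Mieczyslaw 1/4; Nadia 1/12; Oleg 1/12; Pelagia 1/12; Radoslaw 1/12; Tadeusz 1/16; Urszula 1/16

There is no surviving spouse, so the entire estate passes to Waclaw's descendants per stirpes.
The estate is divided into 4 equal shares of 1/4 among Mieczyslaw, Danuta, Stanislawa, Bogdan.
Mieczyslaw is living and takes 1/4.
Danuta predeceased; the 1/4 allotted to Danuta's branch passes to Danuta's issue by representation.
The 1/4 is divided into 3 equal shares of 1/12 among Oleg, Pelagia, Agnieszka.
Oleg is living and takes 1/12.
Pelagia is living and takes 1/12.
Agnieszka is living and takes 1/12.
Stanislawa predeceased; the 1/4 allotted to Stanislawa's branch passes to Stanislawa's issue by representation.
The 1/4 is divided into 3 equal shares of 1/12 among Radoslaw, Nadia, Franciszka.
Radoslaw is living and takes 1/12.
Nadia is living and takes 1/12.
Franciszka is living and takes 1/12.
Bogdan predeceased; the 1/4 allotted to Bogdan's branch passes to Bogdan's issue by representation.
The 1/4 is divided into 4 equal shares of 1/16 among Tadeusz, Ireneusz, Halina, Urszula.
Tadeusz is living and takes 1/16.
Ireneusz is living and takes 1/16.
Halina is living and takes 1/16.
Urszula is living and takes 1/16.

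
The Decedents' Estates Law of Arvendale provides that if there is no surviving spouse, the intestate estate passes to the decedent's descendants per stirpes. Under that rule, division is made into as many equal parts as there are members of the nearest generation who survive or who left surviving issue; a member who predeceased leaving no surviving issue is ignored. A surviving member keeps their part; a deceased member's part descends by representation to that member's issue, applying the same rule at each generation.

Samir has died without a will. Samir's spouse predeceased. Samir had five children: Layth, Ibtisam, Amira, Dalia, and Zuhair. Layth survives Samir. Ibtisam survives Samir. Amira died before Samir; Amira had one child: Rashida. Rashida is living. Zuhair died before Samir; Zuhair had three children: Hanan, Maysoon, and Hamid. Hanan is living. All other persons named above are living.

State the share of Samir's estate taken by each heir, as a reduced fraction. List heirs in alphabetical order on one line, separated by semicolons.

Dalia 1/5; Hamid 1/15; Hanan 1/15; Ibtisam 1/5; Layth 1/5; Maysoon 1/15; Rashida 1/5

There is no surviving spouse, so the entire estate passes to Samir's descendants per stirpes.
The estate is divided into 5 equal shares of 1/5 among Layth, Ibtisam, Amira, Dalia, Zuhair.
Layth is living and takes 1/5.
Ibtisam is living and takes 1/5.
Amira predeceased; the 1/5 allotted to Amira's branch passes to Amira's issue by representation.
Rashida is the sole taker at this level and receives the full 1/5.
Dalia is living and takes 1/5.
Zuhair predeceased; the 1/5 allotted to Zuhair's branch passes to Zuhair's issue by representation.
The 1/5 is divided into 3 equal shares of 1/15 among Hanan, Maysoon, Hamid.
Hanan is living and takes 1/15.
Maysoon is living and takes 1/15.
Hamid is living and takes 1/15.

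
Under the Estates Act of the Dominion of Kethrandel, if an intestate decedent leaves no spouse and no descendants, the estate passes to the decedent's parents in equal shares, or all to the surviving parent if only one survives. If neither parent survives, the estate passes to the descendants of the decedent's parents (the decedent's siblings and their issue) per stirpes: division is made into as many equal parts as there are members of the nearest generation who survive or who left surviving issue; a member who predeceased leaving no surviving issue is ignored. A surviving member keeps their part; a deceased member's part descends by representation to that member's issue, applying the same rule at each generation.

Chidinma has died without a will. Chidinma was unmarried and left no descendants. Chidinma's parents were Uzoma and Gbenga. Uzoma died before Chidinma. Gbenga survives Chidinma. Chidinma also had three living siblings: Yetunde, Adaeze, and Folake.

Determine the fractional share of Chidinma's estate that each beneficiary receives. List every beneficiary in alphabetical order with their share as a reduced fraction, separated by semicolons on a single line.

Gbenga 1

Only one parent, Gbenga, survives, so Gbenga takes the entire estate. The siblings take nothing because a surviving parent has priority.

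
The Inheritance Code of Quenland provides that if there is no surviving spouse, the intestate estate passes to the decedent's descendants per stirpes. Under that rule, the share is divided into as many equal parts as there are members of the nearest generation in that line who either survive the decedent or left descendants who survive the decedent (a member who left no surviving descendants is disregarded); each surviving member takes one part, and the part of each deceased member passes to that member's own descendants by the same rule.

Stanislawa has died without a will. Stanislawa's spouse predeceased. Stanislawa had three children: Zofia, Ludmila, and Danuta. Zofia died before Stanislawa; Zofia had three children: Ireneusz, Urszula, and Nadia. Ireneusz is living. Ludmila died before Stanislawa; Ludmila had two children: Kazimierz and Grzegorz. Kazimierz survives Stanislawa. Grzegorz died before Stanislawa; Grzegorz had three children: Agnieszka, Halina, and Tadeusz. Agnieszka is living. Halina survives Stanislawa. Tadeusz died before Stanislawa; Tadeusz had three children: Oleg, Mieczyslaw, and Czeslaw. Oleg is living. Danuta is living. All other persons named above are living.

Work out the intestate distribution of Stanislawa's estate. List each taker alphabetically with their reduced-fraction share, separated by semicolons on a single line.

There is no surviving spouse, so the entire estate passes to Stanislawa's descendants per stirpes.
The estate is divided into 3 equal shares of 1/3 among Zofia, Ludmila, Danuta.
Zofia predeceased; the 1/3 allotted to Zofia's branch passes to Zofia's issue by representation.
The 1/3 is divided into 3 equal shares of 1/9 among Ireneusz, Urszula, Nadia.
Ireneusz is living and takes 1/9.
Urszula is living and takes 1/9.
Nadia is living and takes 1/9.
Ludmila predeceased; the 1/3 allotted to Ludmila's branch passes to Ludmila's issue by representation.
The 1/3 is divided into 2 equal shares of 1/6 among Kazimierz, Grzegorz.
Kazimierz is living and takes 1/6.
Grzegorz predeceased; the 1/6 allotted to Grzegorz's branch passes to Grzegorz's issue by representation.
The 1/6 is divided into 3 equal shares of 1/18 among Agnieszka, Halina, Tadeusz.
Agnieszka is living and takes 1/18.
Halina is living and takes 1/18.
Tadeusz predeceased; the 1/18 allotted to Tadeusz's branch passes to Tadeusz's issue by representation.
The 1/18 is divided into 3 equal shares of 1/54 among Oleg, Mieczyslaw, Czeslaw.
Oleg is living and takes 1/54.
Mieczyslaw is living and takes 1/54.
Czeslaw is living and takes 1/54.
Danuta is living and takes 1/3.

Agnieszka 1/18; Czeslaw 1/54; Danuta 1/3; Halina 1/18; Ireneusz 1/9; Kazimierz 1/6; Mieczyslaw 1/54; Nadia 1/9; Oleg 1/54; Urszula 1/9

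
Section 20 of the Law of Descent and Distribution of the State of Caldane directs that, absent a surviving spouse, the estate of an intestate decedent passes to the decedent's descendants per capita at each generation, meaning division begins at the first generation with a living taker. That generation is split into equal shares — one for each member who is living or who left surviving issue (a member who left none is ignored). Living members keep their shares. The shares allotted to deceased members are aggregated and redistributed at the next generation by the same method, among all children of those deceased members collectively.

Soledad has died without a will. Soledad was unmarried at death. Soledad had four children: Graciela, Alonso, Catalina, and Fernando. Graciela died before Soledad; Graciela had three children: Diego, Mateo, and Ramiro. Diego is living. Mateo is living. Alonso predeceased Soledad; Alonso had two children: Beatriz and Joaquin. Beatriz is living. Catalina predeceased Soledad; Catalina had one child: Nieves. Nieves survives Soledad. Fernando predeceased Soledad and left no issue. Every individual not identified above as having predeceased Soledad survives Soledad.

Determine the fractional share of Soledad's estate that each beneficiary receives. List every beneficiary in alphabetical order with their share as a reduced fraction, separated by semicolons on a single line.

There is no surviving spouse, so the entire estate passes to Soledad's descendants per capita at each generation.
No one at generation 1 (Graciela, Alonso, Catalina) is living; moving to the next generation.
At generation 2 (Diego, Mateo, Ramiro, Beatriz, Joaquin, Nieves) there are 6 shares of (1)/6 = 1/6 each.
Living: Diego, Mateo, Ramiro, Beatriz, Joaquin, and Nieves — each takes 1/6.

Beatriz 1/6; Diego 1/6; Joaquin 1/6; Mateo 1/6; Nieves 1/6; Ramiro 1/6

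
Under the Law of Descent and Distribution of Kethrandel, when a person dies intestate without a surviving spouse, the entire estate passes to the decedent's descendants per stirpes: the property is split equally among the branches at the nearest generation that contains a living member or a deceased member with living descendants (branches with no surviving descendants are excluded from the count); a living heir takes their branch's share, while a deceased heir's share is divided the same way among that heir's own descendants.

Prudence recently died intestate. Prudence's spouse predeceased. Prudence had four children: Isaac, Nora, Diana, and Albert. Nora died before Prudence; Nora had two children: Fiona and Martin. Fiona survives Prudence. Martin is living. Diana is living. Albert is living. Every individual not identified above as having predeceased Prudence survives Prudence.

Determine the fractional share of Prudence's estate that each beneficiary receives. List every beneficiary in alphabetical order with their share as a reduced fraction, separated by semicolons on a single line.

Albert 1/4; Diana 1/4; Fiona 1/8; Isaac 1/4; Martin 1/8

There is no surviving spouse, so the entire estate passes to Prudence's descendants per stirpes.
The estate is divided into 4 equal shares of 1/4 among Isaac, Nora, Diana, Albert.
Isaac is living and takes 1/4.
Nora predeceased; the 1/4 allotted to Nora's branch passes to Nora's issue by representation.
The 1/4 is divided into 2 equal shares of 1/8 among Fiona, Martin.
Fiona is living and takes 1/8.
Martin is living and takes 1/8.
Diana is living and takes 1/4.
Albert is living and takes 1/4.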